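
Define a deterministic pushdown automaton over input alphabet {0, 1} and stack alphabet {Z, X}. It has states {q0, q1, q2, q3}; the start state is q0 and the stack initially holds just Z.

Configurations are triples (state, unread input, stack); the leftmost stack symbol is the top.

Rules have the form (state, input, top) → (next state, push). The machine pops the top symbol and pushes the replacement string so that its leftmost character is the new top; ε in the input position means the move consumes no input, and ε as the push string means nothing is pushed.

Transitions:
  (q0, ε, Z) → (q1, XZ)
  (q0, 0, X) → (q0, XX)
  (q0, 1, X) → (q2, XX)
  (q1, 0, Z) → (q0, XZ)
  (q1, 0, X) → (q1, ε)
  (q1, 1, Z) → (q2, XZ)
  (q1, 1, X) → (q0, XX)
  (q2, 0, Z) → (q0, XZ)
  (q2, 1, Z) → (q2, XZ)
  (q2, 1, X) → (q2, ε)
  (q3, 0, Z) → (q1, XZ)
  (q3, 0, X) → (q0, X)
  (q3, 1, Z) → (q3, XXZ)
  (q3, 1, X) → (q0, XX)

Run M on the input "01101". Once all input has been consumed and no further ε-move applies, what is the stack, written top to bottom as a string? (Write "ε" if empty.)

XXZ

(q0, 01101, Z) ⊢ (q1, 01101, XZ) ⊢ (q1, 1101, Z) ⊢ (q2, 101, XZ) ⊢ (q2, 01, Z) ⊢ (q0, 1, XZ) ⊢ (q2, ε, XXZ)
All input consumed in state q2 with stack XXZ.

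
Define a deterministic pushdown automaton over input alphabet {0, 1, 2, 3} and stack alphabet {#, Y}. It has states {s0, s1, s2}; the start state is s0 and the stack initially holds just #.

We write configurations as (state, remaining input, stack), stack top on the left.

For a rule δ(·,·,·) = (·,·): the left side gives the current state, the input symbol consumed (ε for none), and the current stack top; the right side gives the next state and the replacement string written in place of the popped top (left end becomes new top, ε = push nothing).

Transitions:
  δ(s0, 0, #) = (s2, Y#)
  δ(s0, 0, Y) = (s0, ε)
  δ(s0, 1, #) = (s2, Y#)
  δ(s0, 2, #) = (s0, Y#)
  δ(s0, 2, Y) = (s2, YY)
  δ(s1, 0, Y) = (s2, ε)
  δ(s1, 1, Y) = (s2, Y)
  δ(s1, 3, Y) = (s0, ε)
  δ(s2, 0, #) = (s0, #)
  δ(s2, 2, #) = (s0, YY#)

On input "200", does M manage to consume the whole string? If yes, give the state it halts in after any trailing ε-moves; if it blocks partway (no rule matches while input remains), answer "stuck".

s2

(s0, 200, #) ⊢ (s0, 00, Y#) ⊢ (s0, 0, #) ⊢ (s2, ε, Y#)
All input consumed; M is in state s2.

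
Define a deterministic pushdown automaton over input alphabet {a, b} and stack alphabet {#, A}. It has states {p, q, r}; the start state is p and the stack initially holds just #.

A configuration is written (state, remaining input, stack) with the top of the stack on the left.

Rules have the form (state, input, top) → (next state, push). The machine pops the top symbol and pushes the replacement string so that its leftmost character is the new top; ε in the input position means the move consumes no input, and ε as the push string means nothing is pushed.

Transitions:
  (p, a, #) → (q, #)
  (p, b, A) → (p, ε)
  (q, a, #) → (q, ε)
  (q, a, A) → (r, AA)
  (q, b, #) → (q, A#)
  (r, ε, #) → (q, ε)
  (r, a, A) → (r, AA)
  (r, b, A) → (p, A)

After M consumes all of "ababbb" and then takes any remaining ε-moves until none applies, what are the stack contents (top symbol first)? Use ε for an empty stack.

(p, ababbb, #) ⊢ (q, babbb, #) ⊢ (q, abbb, A#) ⊢ (r, bbb, AA#) ⊢ (p, bb, AA#) ⊢ (p, b, A#) ⊢ (p, ε, #)
All input consumed in state p with stack #.

#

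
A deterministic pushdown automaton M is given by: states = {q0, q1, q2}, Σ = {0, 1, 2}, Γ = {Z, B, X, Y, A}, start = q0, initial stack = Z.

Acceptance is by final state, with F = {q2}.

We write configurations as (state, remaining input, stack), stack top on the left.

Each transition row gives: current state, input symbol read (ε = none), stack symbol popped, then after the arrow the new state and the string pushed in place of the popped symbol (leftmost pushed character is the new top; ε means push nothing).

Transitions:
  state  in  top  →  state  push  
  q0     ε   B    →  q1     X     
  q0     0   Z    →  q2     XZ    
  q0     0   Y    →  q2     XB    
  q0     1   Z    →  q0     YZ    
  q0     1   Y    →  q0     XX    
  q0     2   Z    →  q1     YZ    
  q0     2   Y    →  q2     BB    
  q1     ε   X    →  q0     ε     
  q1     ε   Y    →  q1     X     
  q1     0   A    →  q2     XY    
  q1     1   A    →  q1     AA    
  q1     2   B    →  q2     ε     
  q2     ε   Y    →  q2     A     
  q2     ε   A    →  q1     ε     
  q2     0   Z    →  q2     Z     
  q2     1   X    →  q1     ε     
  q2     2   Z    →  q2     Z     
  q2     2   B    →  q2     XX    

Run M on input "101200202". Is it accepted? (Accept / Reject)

(q0, 101200202, Z) ⊢ (q0, 01200202, YZ) ⊢ (q2, 1200202, XBZ) ⊢ (q1, 200202, BZ) ⊢ (q2, 00202, Z) ⊢ (q2, 0202, Z) ⊢ (q2, 202, Z) ⊢ (q2, 02, Z) ⊢ (q2, 2, Z) ⊢ (q2, ε, Z)
All input consumed; state q2 ∈ F.

Accept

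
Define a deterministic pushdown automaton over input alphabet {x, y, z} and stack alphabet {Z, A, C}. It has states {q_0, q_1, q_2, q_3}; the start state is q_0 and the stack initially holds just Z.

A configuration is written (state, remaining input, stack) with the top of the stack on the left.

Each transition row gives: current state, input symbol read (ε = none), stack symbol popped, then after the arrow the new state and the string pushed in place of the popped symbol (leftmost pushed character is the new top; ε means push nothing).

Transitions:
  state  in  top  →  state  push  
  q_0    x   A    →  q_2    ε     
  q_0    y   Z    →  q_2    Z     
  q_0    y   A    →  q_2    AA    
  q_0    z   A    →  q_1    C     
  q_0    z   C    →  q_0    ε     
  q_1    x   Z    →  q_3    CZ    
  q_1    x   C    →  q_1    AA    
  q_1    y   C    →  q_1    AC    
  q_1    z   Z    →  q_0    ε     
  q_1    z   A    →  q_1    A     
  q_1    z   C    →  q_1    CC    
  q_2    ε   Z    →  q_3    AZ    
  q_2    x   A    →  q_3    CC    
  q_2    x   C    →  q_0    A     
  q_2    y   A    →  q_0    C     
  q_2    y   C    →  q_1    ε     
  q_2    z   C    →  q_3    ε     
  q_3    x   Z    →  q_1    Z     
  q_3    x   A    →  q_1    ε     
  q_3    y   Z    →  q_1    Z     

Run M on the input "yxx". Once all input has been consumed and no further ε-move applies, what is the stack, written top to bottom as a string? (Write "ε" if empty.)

(q_0, yxx, Z) ⊢ (q_2, xx, Z) ⊢ (q_3, xx, AZ) ⊢ (q_1, x, Z) ⊢ (q_3, ε, CZ)
All input consumed in state q_3 with stack CZ.

CZ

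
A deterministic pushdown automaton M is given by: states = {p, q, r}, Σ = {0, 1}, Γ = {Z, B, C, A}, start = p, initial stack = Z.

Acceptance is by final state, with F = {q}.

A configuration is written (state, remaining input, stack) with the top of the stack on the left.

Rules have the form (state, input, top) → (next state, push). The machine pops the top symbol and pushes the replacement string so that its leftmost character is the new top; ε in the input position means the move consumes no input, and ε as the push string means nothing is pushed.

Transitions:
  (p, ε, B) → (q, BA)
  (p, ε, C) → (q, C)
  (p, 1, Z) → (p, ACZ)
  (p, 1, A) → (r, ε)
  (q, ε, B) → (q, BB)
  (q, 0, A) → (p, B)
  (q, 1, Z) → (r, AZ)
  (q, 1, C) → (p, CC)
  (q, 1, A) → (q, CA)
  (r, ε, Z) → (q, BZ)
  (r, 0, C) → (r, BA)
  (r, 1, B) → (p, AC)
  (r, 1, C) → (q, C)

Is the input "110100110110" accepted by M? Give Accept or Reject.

(p, 110100110110, Z) ⊢ (p, 10100110110, ACZ) ⊢ (r, 0100110110, CZ) ⊢ (r, 100110110, BAZ) ⊢ (p, 00110110, ACAZ)
No transition applies at (p, 00110110, ACAZ); input not fully consumed.

Reject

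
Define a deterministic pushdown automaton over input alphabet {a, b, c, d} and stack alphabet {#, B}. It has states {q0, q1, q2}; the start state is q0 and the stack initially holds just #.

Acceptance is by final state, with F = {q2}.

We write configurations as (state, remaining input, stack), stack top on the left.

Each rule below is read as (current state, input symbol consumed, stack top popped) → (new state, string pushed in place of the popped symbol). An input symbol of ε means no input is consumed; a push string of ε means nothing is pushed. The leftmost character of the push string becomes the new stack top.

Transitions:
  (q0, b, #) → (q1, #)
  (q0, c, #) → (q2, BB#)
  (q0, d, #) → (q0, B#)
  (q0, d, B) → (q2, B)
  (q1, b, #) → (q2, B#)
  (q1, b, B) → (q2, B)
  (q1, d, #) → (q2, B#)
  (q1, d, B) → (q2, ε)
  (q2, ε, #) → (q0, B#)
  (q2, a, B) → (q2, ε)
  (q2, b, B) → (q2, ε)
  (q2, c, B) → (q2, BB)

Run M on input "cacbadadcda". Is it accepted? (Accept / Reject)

(q0, cacbadadcda, #)
  read c, top #: go to q2, push BB# → (q2, acbadadcda, BB#)
  read a, top B: go to q2, push ε → (q2, cbadadcda, B#)
  read c, top B: go to q2, push BB → (q2, badadcda, BB#)
  read b, top B: go to q2, push ε → (q2, adadcda, B#)
  read a, top B: go to q2, push ε → (q2, dadcda, #)
  ε-move, top #: go to q0, push B# → (q0, dadcda, B#)
  read d, top B: go to q2, push B → (q2, adcda, B#)
  read a, top B: go to q2, push ε → (q2, dcda, #)
  ε-move, top #: go to q0, push B# → (q0, dcda, B#)
  read d, top B: go to q2, push B → (q2, cda, B#)
  read c, top B: go to q2, push BB → (q2, da, BB#)
No transition applies at (q2, da, BB#); input not fully consumed.

Reject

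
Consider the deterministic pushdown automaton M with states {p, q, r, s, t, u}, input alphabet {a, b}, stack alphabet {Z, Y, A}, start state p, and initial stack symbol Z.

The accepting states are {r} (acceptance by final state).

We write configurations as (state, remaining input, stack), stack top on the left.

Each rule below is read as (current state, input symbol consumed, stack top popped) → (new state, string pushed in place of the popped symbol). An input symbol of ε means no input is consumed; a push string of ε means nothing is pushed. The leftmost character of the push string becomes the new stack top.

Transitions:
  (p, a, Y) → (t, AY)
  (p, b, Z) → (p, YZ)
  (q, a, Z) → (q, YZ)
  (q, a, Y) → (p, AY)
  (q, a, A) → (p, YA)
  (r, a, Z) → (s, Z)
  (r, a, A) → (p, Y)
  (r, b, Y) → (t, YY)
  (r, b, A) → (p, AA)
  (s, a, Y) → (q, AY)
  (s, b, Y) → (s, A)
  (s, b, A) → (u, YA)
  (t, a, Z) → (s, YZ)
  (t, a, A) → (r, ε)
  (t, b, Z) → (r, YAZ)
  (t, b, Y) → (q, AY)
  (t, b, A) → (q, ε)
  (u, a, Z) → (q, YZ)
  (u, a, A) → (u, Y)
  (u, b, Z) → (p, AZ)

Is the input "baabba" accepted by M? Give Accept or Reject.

Reject

(p, baabba, Z) ⊢ (p, aabba, YZ) ⊢ (t, abba, AYZ) ⊢ (r, bba, YZ) ⊢ (t, ba, YYZ) ⊢ (q, a, AYYZ) ⊢ (p, ε, YAYYZ)
All input consumed; state p ∉ F and no further ε-move applies.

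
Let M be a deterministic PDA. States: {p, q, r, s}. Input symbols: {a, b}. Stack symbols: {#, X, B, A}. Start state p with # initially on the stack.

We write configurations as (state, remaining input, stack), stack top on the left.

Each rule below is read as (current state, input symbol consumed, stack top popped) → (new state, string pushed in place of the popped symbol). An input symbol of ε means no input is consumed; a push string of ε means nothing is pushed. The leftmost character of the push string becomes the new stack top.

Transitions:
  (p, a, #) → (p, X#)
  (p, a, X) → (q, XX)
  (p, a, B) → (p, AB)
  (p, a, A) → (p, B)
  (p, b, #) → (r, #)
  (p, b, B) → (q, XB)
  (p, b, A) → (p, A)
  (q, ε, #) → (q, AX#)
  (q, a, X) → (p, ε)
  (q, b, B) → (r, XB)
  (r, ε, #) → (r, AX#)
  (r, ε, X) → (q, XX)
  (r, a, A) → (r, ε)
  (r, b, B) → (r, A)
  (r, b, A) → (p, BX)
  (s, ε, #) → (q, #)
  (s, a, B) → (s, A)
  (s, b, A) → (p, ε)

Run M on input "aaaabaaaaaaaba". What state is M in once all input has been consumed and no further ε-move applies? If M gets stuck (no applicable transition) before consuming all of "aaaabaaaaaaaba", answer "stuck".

stuck

(p, aaaabaaaaaaaba, #)
  read a, top #: go to p, push X# → (p, aaabaaaaaaaba, X#)
  read a, top X: go to q, push XX → (q, aabaaaaaaaba, XX#)
  read a, top X: go to p, push ε → (p, abaaaaaaaba, X#)
  read a, top X: go to q, push XX → (q, baaaaaaaba, XX#)
No transition for (q, b, top X); M blocks with input baaaaaaaba remaining.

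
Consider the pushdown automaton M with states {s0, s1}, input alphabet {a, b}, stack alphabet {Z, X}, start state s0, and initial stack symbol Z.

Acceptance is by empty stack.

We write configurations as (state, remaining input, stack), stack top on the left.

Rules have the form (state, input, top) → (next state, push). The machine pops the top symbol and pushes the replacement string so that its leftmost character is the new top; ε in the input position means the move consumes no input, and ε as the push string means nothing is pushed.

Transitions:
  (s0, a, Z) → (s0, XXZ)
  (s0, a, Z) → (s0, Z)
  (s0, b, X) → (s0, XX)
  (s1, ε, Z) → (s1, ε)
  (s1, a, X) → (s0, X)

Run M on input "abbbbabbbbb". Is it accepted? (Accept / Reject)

No computation consumes all input and empties the stack.

Reject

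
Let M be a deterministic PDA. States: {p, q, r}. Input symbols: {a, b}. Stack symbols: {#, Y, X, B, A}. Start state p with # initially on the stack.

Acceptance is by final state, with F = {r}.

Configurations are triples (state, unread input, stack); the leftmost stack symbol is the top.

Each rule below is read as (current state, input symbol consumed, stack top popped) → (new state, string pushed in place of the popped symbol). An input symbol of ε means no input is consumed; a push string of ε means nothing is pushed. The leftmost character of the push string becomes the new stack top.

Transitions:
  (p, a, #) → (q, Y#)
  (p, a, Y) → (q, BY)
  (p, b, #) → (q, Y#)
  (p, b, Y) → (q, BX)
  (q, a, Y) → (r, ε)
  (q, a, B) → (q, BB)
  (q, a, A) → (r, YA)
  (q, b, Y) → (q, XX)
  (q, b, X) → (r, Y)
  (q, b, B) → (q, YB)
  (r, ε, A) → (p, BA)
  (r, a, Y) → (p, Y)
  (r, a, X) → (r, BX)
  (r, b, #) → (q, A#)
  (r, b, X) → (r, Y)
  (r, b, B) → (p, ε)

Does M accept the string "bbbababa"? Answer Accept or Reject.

(p, bbbababa, #)
  read b, top #: go to q, push Y# → (q, bbababa, Y#)
  read b, top Y: go to q, push XX → (q, bababa, XX#)
  read b, top X: go to r, push Y → (r, ababa, YX#)
  read a, top Y: go to p, push Y → (p, baba, YX#)
  read b, top Y: go to q, push BX → (q, aba, BXX#)
  read a, top B: go to q, push BB → (q, ba, BBXX#)
  read b, top B: go to q, push YB → (q, a, YBBXX#)
  read a, top Y: go to r, push ε → (r, ε, BBXX#)
All input consumed; state r ∈ F.

Accept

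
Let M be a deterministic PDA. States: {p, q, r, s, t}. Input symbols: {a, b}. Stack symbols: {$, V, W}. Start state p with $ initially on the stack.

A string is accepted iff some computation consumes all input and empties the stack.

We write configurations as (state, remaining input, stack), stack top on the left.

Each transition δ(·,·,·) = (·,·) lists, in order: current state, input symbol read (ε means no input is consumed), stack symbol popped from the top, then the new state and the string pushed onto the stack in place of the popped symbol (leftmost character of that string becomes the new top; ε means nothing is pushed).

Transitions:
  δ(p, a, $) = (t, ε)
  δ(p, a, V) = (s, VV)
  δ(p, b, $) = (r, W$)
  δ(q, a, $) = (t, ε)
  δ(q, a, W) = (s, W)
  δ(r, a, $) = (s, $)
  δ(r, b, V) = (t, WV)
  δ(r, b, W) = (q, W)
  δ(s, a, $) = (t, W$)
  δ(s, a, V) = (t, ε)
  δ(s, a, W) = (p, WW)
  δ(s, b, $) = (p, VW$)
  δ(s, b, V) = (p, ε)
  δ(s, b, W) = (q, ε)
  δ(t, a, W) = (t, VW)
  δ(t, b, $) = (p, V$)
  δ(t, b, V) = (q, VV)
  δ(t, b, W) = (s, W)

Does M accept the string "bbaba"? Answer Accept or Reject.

Accept

(p, bbaba, $)
  read b, top $: go to r, push W$ → (r, baba, W$)
  read b, top W: go to q, push W → (q, aba, W$)
  read a, top W: go to s, push W → (s, ba, W$)
  read b, top W: go to q, push ε → (q, a, $)
  read a, top $: go to t, push ε → (t, ε, ε)
All input consumed and the stack is empty.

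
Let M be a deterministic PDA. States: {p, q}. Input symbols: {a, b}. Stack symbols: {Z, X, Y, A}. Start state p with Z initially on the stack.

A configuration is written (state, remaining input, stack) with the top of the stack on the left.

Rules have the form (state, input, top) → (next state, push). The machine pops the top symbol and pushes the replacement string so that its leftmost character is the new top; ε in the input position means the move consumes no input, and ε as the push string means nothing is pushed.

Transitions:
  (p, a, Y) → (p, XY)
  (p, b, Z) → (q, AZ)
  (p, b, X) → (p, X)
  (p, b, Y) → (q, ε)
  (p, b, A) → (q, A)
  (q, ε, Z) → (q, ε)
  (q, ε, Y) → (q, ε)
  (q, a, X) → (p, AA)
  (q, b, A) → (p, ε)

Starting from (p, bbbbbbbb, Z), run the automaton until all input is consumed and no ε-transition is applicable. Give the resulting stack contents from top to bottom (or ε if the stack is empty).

(p, bbbbbbbb, Z) ⊢ (q, bbbbbbb, AZ) ⊢ (p, bbbbbb, Z) ⊢ (q, bbbbb, AZ) ⊢ (p, bbbb, Z) ⊢ (q, bbb, AZ) ⊢ (p, bb, Z) ⊢ (q, b, AZ) ⊢ (p, ε, Z)
All input consumed in state p with stack Z.

Z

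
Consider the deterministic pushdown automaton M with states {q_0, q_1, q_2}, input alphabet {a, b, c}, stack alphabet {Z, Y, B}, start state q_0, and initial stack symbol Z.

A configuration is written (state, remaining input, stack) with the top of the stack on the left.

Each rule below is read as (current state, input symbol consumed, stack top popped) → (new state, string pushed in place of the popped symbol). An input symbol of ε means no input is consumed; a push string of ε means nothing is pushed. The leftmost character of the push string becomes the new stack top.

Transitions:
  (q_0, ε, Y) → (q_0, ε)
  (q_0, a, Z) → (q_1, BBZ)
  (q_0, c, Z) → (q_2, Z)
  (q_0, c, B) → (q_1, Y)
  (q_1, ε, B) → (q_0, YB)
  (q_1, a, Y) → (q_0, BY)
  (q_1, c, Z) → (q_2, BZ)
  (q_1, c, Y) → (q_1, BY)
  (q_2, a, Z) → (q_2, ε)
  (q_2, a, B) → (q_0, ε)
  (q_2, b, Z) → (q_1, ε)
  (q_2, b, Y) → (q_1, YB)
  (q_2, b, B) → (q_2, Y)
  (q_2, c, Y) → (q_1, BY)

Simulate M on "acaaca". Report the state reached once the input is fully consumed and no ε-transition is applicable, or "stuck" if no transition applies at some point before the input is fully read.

(q_0, acaaca, Z)
  read a, top Z: go to q_1, push BBZ → (q_1, caaca, BBZ)
  ε-move, top B: go to q_0, push YB → (q_0, caaca, YBBZ)
  ε-move, top Y: go to q_0, push ε → (q_0, caaca, BBZ)
  read c, top B: go to q_1, push Y → (q_1, aaca, YBZ)
  read a, top Y: go to q_0, push BY → (q_0, aca, BYBZ)
No transition for (q_0, a, top B); M blocks with input aca remaining.

stuck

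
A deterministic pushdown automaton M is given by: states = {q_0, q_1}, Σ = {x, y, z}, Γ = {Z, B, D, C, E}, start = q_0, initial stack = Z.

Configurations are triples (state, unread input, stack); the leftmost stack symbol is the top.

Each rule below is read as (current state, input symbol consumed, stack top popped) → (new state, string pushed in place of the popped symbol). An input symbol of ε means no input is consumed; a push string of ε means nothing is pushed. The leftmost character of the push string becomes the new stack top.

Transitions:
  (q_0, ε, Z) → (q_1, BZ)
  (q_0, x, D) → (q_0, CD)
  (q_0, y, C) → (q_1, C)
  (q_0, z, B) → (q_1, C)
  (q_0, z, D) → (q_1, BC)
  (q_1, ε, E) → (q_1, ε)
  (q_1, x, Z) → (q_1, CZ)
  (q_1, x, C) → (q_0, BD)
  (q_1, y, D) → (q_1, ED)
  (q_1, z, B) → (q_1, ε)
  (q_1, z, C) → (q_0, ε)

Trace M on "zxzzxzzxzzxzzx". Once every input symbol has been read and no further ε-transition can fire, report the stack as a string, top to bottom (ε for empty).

(q_0, zxzzxzzxzzxzzx, Z)
  ε-move, top Z: go to q_1, push BZ → (q_1, zxzzxzzxzzxzzx, BZ)
  read z, top B: go to q_1, push ε → (q_1, xzzxzzxzzxzzx, Z)
  read x, top Z: go to q_1, push CZ → (q_1, zzxzzxzzxzzx, CZ)
  read z, top C: go to q_0, push ε → (q_0, zxzzxzzxzzx, Z)
  ε-move, top Z: go to q_1, push BZ → (q_1, zxzzxzzxzzx, BZ)
  read z, top B: go to q_1, push ε → (q_1, xzzxzzxzzx, Z)
  read x, top Z: go to q_1, push CZ → (q_1, zzxzzxzzx, CZ)
  read z, top C: go to q_0, push ε → (q_0, zxzzxzzx, Z)
  ε-move, top Z: go to q_1, push BZ → (q_1, zxzzxzzx, BZ)
  read z, top B: go to q_1, push ε → (q_1, xzzxzzx, Z)
  read x, top Z: go to q_1, push CZ → (q_1, zzxzzx, CZ)
  read z, top C: go to q_0, push ε → (q_0, zxzzx, Z)
  ε-move, top Z: go to q_1, push BZ → (q_1, zxzzx, BZ)
  read z, top B: go to q_1, push ε → (q_1, xzzx, Z)
  read x, top Z: go to q_1, push CZ → (q_1, zzx, CZ)
  read z, top C: go to q_0, push ε → (q_0, zx, Z)
  ε-move, top Z: go to q_1, push BZ → (q_1, zx, BZ)
  read z, top B: go to q_1, push ε → (q_1, x, Z)
  read x, top Z: go to q_1, push CZ → (q_1, ε, CZ)
All input consumed in state q_1 with stack CZ.

CZ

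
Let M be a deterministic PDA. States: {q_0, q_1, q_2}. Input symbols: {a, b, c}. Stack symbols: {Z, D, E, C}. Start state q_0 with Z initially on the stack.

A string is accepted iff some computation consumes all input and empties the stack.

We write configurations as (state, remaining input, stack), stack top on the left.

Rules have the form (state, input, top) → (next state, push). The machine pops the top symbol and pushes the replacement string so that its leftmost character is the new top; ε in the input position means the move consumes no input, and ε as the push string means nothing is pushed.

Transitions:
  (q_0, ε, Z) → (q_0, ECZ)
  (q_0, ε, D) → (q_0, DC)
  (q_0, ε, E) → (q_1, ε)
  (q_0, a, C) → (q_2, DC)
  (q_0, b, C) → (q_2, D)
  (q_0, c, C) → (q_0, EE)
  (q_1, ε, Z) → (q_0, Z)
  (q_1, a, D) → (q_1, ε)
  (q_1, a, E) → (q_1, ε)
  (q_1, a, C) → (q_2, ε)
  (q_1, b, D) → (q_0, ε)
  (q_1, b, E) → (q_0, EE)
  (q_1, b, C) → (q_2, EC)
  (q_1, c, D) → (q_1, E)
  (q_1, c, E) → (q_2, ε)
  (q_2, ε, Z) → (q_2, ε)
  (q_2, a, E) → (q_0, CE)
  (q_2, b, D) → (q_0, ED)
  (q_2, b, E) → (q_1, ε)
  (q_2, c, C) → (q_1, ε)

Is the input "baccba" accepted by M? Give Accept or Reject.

(q_0, baccba, Z) ⊢ (q_0, baccba, ECZ) ⊢ (q_1, baccba, CZ) ⊢ (q_2, accba, ECZ) ⊢ (q_0, ccba, CECZ) ⊢ (q_0, cba, EEECZ) ⊢ (q_1, cba, EECZ) ⊢ (q_2, ba, ECZ) ⊢ (q_1, a, CZ) ⊢ (q_2, ε, Z) ⊢ (q_2, ε, ε)
All input consumed and the stack is empty.

Accept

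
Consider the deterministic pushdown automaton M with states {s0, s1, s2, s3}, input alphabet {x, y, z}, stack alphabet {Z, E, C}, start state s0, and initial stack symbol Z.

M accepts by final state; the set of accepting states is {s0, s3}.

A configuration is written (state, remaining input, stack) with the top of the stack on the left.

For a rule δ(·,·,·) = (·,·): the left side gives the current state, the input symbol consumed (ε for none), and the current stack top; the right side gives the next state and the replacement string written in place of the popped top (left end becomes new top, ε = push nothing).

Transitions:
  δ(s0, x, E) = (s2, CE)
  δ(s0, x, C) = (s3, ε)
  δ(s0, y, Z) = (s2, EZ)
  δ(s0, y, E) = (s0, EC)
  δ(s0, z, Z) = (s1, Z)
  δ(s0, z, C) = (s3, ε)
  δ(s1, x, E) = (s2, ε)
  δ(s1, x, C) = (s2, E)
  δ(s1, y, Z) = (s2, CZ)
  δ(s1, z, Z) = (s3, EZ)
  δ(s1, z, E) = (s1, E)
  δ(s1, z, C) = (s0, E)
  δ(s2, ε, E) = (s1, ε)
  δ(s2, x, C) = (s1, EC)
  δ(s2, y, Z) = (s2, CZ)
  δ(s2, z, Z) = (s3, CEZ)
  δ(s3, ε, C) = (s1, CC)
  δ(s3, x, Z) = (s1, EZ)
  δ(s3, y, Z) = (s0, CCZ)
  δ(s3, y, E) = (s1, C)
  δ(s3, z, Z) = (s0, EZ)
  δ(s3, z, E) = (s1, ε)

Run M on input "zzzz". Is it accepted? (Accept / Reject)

Accept

(s0, zzzz, Z) ⊢ (s1, zzz, Z) ⊢ (s3, zz, EZ) ⊢ (s1, z, Z) ⊢ (s3, ε, EZ)
All input consumed; state s3 ∈ F.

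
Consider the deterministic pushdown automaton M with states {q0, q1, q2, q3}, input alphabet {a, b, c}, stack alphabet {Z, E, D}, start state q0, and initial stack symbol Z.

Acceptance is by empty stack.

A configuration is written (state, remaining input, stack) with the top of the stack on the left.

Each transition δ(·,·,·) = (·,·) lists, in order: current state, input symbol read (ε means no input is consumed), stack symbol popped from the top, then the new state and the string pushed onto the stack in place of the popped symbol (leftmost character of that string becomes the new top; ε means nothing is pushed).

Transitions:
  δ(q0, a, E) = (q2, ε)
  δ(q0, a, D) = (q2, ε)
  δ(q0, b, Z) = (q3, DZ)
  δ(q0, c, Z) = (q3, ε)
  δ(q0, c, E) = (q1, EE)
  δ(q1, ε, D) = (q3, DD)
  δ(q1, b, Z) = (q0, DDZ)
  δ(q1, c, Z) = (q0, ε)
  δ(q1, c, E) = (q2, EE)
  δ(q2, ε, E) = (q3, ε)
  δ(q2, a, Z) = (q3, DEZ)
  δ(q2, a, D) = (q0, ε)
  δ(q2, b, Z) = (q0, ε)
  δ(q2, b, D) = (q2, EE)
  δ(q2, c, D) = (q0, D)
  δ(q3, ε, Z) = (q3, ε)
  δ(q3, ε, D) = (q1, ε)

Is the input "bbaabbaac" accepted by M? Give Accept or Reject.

(q0, bbaabbaac, Z)
  read b, top Z: go to q3, push DZ → (q3, baabbaac, DZ)
  ε-move, top D: go to q1, push ε → (q1, baabbaac, Z)
  read b, top Z: go to q0, push DDZ → (q0, aabbaac, DDZ)
  read a, top D: go to q2, push ε → (q2, abbaac, DZ)
  read a, top D: go to q0, push ε → (q0, bbaac, Z)
  read b, top Z: go to q3, push DZ → (q3, baac, DZ)
  ε-move, top D: go to q1, push ε → (q1, baac, Z)
  read b, top Z: go to q0, push DDZ → (q0, aac, DDZ)
  read a, top D: go to q2, push ε → (q2, ac, DZ)
  read a, top D: go to q0, push ε → (q0, c, Z)
  read c, top Z: go to q3, push ε → (q3, ε, ε)
All input consumed and the stack is empty.

Accept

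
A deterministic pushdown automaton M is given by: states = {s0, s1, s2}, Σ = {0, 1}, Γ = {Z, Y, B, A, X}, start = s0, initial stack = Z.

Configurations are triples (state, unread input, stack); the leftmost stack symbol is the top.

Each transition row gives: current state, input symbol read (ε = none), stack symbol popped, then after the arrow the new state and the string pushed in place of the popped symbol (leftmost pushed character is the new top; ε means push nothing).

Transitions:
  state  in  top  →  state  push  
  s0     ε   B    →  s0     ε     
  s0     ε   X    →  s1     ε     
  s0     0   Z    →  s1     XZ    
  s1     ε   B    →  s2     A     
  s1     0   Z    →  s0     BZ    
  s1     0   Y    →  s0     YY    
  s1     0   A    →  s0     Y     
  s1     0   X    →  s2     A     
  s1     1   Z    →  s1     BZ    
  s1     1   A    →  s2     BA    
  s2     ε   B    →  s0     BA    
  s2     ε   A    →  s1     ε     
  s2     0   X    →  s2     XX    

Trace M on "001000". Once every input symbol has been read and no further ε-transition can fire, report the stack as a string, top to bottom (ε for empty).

(s0, 001000, Z)
  read 0, top Z: go to s1, push XZ → (s1, 01000, XZ)
  read 0, top X: go to s2, push A → (s2, 1000, AZ)
  ε-move, top A: go to s1, push ε → (s1, 1000, Z)
  read 1, top Z: go to s1, push BZ → (s1, 000, BZ)
  ε-move, top B: go to s2, push A → (s2, 000, AZ)
  ε-move, top A: go to s1, push ε → (s1, 000, Z)
  read 0, top Z: go to s0, push BZ → (s0, 00, BZ)
  ε-move, top B: go to s0, push ε → (s0, 00, Z)
  read 0, top Z: go to s1, push XZ → (s1, 0, XZ)
  read 0, top X: go to s2, push A → (s2, ε, AZ)
  ε-move, top A: go to s1, push ε → (s1, ε, Z)
All input consumed in state s1 with stack Z.

Z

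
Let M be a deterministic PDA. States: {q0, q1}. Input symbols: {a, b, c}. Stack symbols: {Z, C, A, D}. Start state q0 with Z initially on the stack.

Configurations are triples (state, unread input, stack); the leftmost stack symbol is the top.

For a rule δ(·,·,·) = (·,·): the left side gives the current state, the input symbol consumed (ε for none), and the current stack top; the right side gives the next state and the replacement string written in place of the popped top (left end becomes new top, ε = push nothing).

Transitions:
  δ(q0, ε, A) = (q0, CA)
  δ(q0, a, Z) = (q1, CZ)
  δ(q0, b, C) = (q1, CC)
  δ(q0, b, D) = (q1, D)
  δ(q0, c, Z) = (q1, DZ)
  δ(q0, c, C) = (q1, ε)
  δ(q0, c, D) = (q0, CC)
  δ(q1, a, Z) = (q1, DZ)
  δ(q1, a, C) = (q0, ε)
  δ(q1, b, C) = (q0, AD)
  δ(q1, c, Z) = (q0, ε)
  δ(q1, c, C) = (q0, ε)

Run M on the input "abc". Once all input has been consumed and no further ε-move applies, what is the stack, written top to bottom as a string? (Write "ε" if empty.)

(q0, abc, Z)
  read a, top Z: go to q1, push CZ → (q1, bc, CZ)
  read b, top C: go to q0, push AD → (q0, c, ADZ)
  ε-move, top A: go to q0, push CA → (q0, c, CADZ)
  read c, top C: go to q1, push ε → (q1, ε, ADZ)
All input consumed in state q1 with stack ADZ.

ADZ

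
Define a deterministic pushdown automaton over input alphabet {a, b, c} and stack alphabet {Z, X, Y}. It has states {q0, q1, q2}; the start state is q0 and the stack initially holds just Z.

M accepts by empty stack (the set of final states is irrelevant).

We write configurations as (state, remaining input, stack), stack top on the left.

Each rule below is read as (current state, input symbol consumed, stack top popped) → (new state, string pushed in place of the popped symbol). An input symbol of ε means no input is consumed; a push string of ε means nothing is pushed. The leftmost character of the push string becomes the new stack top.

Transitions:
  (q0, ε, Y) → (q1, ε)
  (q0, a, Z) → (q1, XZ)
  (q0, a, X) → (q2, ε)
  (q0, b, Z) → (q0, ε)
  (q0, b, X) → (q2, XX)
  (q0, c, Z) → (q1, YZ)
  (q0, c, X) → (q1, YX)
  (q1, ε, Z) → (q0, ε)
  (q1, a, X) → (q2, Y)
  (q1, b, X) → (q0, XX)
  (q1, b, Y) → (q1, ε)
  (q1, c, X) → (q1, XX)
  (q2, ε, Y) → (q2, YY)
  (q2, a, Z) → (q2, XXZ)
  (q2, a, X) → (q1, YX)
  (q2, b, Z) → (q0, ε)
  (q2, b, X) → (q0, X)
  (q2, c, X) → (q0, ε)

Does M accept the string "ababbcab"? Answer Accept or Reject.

Accept

(q0, ababbcab, Z)
  read a, top Z: go to q1, push XZ → (q1, babbcab, XZ)
  read b, top X: go to q0, push XX → (q0, abbcab, XXZ)
  read a, top X: go to q2, push ε → (q2, bbcab, XZ)
  read b, top X: go to q0, push X → (q0, bcab, XZ)
  read b, top X: go to q2, push XX → (q2, cab, XXZ)
  read c, top X: go to q0, push ε → (q0, ab, XZ)
  read a, top X: go to q2, push ε → (q2, b, Z)
  read b, top Z: go to q0, push ε → (q0, ε, ε)
All input consumed and the stack is empty.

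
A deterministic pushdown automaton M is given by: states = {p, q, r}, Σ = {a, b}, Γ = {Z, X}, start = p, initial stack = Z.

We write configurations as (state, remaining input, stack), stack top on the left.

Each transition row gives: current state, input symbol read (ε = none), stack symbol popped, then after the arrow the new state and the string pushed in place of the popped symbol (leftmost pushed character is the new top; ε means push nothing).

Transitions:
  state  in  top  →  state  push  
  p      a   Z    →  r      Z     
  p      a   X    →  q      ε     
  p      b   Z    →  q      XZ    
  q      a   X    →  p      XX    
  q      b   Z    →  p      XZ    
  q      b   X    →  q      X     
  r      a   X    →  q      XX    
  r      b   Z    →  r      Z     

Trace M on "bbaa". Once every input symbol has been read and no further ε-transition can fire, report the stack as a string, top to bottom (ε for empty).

XZ

(p, bbaa, Z)
  read b, top Z: go to q, push XZ → (q, baa, XZ)
  read b, top X: go to q, push X → (q, aa, XZ)
  read a, top X: go to p, push XX → (p, a, XXZ)
  read a, top X: go to q, push ε → (q, ε, XZ)
All input consumed in state q with stack XZ.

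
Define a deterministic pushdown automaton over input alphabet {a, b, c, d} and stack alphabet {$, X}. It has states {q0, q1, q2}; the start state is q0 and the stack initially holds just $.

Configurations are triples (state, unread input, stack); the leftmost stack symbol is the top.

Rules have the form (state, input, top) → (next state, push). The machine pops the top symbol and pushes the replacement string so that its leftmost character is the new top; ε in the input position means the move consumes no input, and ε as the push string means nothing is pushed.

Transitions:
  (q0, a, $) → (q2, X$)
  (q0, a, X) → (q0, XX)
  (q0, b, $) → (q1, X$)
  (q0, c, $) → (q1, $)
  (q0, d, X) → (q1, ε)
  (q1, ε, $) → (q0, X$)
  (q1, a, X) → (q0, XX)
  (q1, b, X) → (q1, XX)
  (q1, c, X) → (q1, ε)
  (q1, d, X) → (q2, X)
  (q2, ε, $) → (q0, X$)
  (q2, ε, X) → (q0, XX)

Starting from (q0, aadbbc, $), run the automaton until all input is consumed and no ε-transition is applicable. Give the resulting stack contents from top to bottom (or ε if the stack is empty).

(q0, aadbbc, $) ⊢ (q2, adbbc, X$) ⊢ (q0, adbbc, XX$) ⊢ (q0, dbbc, XXX$) ⊢ (q1, bbc, XX$) ⊢ (q1, bc, XXX$) ⊢ (q1, c, XXXX$) ⊢ (q1, ε, XXX$)
All input consumed in state q1 with stack XXX$.

XXX$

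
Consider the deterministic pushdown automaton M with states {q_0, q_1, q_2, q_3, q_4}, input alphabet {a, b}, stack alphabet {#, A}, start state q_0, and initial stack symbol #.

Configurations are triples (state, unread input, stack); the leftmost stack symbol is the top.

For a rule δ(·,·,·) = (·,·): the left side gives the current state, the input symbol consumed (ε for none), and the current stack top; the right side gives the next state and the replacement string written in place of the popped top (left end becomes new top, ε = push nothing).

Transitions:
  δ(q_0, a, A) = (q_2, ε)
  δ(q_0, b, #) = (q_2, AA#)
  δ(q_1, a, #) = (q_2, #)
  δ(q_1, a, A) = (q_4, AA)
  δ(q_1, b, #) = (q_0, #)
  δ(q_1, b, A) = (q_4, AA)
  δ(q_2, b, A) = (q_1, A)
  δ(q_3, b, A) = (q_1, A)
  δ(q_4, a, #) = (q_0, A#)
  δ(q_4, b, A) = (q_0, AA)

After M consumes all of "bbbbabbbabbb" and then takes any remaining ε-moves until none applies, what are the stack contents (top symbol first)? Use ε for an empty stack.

(q_0, bbbbabbbabbb, #)
  read b, top #: go to q_2, push AA# → (q_2, bbbabbbabbb, AA#)
  read b, top A: go to q_1, push A → (q_1, bbabbbabbb, AA#)
  read b, top A: go to q_4, push AA → (q_4, babbbabbb, AAA#)
  read b, top A: go to q_0, push AA → (q_0, abbbabbb, AAAA#)
  read a, top A: go to q_2, push ε → (q_2, bbbabbb, AAA#)
  read b, top A: go to q_1, push A → (q_1, bbabbb, AAA#)
  read b, top A: go to q_4, push AA → (q_4, babbb, AAAA#)
  read b, top A: go to q_0, push AA → (q_0, abbb, AAAAA#)
  read a, top A: go to q_2, push ε → (q_2, bbb, AAAA#)
  read b, top A: go to q_1, push A → (q_1, bb, AAAA#)
  read b, top A: go to q_4, push AA → (q_4, b, AAAAA#)
  read b, top A: go to q_0, push AA → (q_0, ε, AAAAAA#)
All input consumed in state q_0 with stack AAAAAA#.

AAAAAA#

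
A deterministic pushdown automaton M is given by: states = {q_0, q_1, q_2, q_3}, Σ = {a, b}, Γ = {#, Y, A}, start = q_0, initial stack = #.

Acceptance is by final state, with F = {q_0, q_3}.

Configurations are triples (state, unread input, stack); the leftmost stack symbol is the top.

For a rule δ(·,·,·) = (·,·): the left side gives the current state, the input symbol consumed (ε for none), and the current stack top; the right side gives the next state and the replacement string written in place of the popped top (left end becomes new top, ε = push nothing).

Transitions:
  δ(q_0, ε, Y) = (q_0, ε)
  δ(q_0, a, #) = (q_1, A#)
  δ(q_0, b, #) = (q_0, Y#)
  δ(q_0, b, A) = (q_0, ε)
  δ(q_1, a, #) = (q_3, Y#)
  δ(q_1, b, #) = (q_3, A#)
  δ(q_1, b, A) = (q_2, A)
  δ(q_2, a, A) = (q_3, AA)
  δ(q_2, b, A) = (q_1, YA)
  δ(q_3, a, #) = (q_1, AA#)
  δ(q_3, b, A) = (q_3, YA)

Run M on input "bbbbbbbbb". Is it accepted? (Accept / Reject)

Accept

(q_0, bbbbbbbbb, #)
  read b, top #: go to q_0, push Y# → (q_0, bbbbbbbb, Y#)
  ε-move, top Y: go to q_0, push ε → (q_0, bbbbbbbb, #)
  read b, top #: go to q_0, push Y# → (q_0, bbbbbbb, Y#)
  ε-move, top Y: go to q_0, push ε → (q_0, bbbbbbb, #)
  read b, top #: go to q_0, push Y# → (q_0, bbbbbb, Y#)
  ε-move, top Y: go to q_0, push ε → (q_0, bbbbbb, #)
  read b, top #: go to q_0, push Y# → (q_0, bbbbb, Y#)
  ε-move, top Y: go to q_0, push ε → (q_0, bbbbb, #)
  read b, top #: go to q_0, push Y# → (q_0, bbbb, Y#)
  ε-move, top Y: go to q_0, push ε → (q_0, bbbb, #)
  read b, top #: go to q_0, push Y# → (q_0, bbb, Y#)
  ε-move, top Y: go to q_0, push ε → (q_0, bbb, #)
  read b, top #: go to q_0, push Y# → (q_0, bb, Y#)
  ε-move, top Y: go to q_0, push ε → (q_0, bb, #)
  read b, top #: go to q_0, push Y# → (q_0, b, Y#)
  ε-move, top Y: go to q_0, push ε → (q_0, b, #)
  read b, top #: go to q_0, push Y# → (q_0, ε, Y#)
All input consumed; state q_0 ∈ F.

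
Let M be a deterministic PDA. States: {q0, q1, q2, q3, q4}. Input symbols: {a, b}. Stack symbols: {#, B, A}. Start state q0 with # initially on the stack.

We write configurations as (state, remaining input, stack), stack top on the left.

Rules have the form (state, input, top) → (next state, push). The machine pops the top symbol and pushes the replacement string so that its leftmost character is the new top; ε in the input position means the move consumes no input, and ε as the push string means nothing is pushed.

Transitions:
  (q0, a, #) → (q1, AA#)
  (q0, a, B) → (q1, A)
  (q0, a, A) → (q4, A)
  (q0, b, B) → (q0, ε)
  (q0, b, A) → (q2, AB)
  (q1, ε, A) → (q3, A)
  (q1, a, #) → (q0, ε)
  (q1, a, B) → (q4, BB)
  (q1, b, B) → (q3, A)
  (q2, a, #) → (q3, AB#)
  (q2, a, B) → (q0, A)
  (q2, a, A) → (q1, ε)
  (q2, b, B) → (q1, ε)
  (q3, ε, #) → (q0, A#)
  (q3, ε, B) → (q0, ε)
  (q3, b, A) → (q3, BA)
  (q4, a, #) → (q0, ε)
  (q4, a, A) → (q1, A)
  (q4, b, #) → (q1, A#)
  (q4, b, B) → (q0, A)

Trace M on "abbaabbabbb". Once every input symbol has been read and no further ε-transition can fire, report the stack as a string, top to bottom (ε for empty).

(q0, abbaabbabbb, #)
  read a, top #: go to q1, push AA# → (q1, bbaabbabbb, AA#)
  ε-move, top A: go to q3, push A → (q3, bbaabbabbb, AA#)
  read b, top A: go to q3, push BA → (q3, baabbabbb, BAA#)
  ε-move, top B: go to q0, push ε → (q0, baabbabbb, AA#)
  read b, top A: go to q2, push AB → (q2, aabbabbb, ABA#)
  read a, top A: go to q1, push ε → (q1, abbabbb, BA#)
  read a, top B: go to q4, push BB → (q4, bbabbb, BBA#)
  read b, top B: go to q0, push A → (q0, babbb, ABA#)
  read b, top A: go to q2, push AB → (q2, abbb, ABBA#)
  read a, top A: go to q1, push ε → (q1, bbb, BBA#)
  read b, top B: go to q3, push A → (q3, bb, ABA#)
  read b, top A: go to q3, push BA → (q3, b, BABA#)
  ε-move, top B: go to q0, push ε → (q0, b, ABA#)
  read b, top A: go to q2, push AB → (q2, ε, ABBA#)
All input consumed in state q2 with stack ABBA#.

ABBA#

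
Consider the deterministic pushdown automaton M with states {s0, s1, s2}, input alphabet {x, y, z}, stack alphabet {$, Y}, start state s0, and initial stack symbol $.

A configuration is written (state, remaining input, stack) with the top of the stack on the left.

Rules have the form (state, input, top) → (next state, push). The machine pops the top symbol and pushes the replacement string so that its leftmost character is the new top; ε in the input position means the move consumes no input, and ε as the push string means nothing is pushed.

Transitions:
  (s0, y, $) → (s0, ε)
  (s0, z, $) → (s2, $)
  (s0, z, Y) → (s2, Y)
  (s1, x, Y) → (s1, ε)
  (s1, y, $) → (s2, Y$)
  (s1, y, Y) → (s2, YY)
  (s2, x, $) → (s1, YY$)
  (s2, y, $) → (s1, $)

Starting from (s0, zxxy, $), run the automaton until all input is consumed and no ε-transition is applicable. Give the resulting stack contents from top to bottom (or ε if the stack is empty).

YY$

(s0, zxxy, $)
  read z, top $: go to s2, push $ → (s2, xxy, $)
  read x, top $: go to s1, push YY$ → (s1, xy, YY$)
  read x, top Y: go to s1, push ε → (s1, y, Y$)
  read y, top Y: go to s2, push YY → (s2, ε, YY$)
All input consumed in state s2 with stack YY$.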